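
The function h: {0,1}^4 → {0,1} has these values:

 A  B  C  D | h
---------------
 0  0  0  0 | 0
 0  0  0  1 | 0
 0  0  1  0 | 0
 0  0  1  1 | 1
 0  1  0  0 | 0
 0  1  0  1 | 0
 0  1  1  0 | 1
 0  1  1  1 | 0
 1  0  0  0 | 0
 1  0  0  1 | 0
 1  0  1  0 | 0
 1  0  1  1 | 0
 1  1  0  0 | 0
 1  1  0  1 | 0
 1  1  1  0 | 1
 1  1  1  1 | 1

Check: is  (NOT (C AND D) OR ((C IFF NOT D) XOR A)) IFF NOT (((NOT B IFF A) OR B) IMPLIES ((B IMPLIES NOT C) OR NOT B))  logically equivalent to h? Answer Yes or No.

Yes

Evaluate (NOT (C AND D) OR ((C IFF NOT D) XOR A)) IFF NOT (((NOT B IFF A) OR B) IMPLIES ((B IMPLIES NOT C) OR NOT B)) on each row and compare to h:
  A=0, B=0, C=0, D=0: formula gives 0, h = 0 ✓
  A=0, B=0, C=0, D=1: formula gives 0, h = 0 ✓
  A=0, B=0, C=1, D=0: formula gives 0, h = 0 ✓
  A=0, B=0, C=1, D=1: formula gives 1, h = 1 ✓
  …and likewise for the remaining 12 rows.
All 16 rows match — the expression computes h exactly.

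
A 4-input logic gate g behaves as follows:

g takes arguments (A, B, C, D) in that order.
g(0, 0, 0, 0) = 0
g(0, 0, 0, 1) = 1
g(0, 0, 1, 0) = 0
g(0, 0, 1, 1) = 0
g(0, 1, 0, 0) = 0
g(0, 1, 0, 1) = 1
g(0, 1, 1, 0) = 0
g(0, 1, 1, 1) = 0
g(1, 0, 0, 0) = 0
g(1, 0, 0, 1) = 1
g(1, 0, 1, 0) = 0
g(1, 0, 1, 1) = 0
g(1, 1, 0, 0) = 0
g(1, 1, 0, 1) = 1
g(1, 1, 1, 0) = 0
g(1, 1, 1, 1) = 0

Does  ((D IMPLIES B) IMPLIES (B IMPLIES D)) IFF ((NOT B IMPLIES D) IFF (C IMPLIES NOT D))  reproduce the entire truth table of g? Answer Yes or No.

Yes

Evaluate ((D IMPLIES B) IMPLIES (B IMPLIES D)) IFF ((NOT B IMPLIES D) IFF (C IMPLIES NOT D)) on each row and compare to g:
  A=0, B=0, C=0, D=0: formula gives 0, g = 0 ✓
  A=0, B=0, C=0, D=1: formula gives 1, g = 1 ✓
  A=0, B=0, C=1, D=0: formula gives 0, g = 0 ✓
  A=0, B=0, C=1, D=1: formula gives 0, g = 0 ✓
  …and likewise for the remaining 12 rows.
No disagreement on any input; they are logically equivalent.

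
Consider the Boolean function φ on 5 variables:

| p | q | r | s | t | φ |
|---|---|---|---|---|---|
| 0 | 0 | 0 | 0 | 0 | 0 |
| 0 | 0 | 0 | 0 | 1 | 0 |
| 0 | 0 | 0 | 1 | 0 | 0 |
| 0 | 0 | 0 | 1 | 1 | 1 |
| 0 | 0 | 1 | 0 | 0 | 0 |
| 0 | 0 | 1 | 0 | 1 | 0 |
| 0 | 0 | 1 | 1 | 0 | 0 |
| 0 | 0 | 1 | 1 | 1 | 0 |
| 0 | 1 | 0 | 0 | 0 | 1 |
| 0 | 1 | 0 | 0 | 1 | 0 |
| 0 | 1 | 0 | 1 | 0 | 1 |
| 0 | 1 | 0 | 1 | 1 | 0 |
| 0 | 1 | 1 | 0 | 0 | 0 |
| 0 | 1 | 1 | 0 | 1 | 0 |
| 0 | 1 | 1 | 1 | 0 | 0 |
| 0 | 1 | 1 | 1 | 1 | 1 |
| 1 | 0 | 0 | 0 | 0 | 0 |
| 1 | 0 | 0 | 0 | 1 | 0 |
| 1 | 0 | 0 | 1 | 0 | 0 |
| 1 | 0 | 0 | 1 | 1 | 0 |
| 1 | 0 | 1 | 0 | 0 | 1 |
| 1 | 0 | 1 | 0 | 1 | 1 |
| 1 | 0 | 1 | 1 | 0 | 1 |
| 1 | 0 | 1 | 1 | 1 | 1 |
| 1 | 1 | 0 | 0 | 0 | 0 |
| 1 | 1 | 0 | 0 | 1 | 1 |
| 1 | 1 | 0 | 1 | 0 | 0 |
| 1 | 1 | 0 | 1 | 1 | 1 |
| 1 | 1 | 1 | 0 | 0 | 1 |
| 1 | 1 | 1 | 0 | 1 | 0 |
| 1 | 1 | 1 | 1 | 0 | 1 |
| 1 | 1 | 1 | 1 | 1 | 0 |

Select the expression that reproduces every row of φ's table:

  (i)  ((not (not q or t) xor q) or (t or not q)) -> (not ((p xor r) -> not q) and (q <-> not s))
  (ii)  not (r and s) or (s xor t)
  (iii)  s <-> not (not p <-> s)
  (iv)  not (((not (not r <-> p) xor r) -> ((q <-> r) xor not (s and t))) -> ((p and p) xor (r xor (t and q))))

(i) fails at (0,0,0,1,1): the formula yields 0, φ is 1.
(ii) fails at (0,0,0,0,0): the formula yields 1, φ is 0.
(iii) fails at (0,0,0,1,1): the formula yields 0, φ is 1.
Only (iv) survives; checking it on all 32 rows confirms it matches φ.

iv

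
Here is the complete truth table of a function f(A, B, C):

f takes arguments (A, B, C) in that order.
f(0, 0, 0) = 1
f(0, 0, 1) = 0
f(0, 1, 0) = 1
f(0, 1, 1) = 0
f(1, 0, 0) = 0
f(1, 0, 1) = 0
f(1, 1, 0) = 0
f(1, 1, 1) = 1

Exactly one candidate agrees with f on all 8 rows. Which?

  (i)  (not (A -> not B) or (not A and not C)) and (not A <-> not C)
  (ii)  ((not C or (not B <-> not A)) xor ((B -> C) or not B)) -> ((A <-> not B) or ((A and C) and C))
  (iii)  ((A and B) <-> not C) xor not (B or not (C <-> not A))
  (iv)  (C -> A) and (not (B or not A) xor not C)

i

(ii) fails at (0,0,1): the formula yields 1, f is 0.
(iii) fails at (0,0,0): the formula yields 0, f is 1.
(iv) fails at (1,0,1): the formula yields 1, f is 0.
(i) is the remaining candidate, and it agrees with f on all 8 inputs.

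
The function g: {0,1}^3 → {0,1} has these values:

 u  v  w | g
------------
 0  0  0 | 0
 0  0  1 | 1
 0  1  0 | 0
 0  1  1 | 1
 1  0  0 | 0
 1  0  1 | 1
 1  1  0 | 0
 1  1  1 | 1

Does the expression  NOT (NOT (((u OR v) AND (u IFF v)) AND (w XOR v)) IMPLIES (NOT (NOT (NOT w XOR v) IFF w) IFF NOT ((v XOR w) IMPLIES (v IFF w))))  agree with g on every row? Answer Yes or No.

Check the formula against g row by row:
  u=0, v=0, w=0: formula gives 0, g = 0 ✓
  u=0, v=0, w=1: formula gives 1, g = 1 ✓
  u=0, v=1, w=0: formula gives 0, g = 0 ✓
  u=0, v=1, w=1: formula gives 1, g = 1 ✓
  u=1, v=0, w=0: formula gives 0, g = 0 ✓
  … (the remaining 3 rows also agree.)
All 8 rows match — the expression computes g exactly.

Yes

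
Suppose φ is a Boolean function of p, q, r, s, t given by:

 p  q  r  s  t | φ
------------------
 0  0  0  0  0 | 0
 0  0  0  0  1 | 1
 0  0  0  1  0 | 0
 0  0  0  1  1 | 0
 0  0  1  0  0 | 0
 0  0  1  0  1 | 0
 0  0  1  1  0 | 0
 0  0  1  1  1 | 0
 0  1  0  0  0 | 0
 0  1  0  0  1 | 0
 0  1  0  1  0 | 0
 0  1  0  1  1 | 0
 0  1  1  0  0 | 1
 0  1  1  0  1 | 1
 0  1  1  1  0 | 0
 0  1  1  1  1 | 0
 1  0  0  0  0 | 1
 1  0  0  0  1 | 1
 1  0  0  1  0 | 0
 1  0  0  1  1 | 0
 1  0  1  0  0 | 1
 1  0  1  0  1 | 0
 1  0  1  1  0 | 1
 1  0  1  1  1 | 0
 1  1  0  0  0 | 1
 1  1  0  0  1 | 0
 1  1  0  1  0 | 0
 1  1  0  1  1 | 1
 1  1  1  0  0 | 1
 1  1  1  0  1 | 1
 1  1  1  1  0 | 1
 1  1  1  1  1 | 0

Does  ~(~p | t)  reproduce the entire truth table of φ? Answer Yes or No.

No

Check the formula against φ row by row:
  p=0, q=0, r=0, s=0, t=0: formula gives 0, φ = 0 ✓
  p=0, q=0, r=0, s=0, t=1: formula gives 0, but φ = 1 ✗
Row (0,0,0,0,1) is a counterexample, so the formula is not equivalent to φ.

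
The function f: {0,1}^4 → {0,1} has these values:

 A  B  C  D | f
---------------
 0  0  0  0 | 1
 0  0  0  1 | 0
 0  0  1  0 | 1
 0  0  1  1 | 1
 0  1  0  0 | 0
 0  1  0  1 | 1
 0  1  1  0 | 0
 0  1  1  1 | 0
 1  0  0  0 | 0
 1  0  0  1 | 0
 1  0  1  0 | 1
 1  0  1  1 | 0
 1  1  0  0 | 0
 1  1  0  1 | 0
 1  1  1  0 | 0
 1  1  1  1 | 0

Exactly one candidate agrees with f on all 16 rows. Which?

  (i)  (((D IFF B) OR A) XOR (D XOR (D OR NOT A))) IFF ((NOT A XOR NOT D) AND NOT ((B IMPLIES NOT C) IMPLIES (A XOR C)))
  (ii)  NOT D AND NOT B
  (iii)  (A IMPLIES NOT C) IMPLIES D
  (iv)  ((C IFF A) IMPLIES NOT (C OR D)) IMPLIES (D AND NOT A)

i

(ii): at (0,0,1,1) it gives 0, but f = 1 — eliminated.
(iii): at (0,0,0,0) it gives 0, but f = 1 — eliminated.
(iv): at (0,0,0,0) it gives 0, but f = 1 — eliminated.
That leaves (i). Evaluating it on every row reproduces the table of f exactly.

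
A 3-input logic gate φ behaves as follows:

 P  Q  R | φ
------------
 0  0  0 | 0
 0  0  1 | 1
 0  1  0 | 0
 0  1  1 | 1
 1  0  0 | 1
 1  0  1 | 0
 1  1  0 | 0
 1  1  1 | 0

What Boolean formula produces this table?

φ=1 on 3 inputs: (0,0,1), (0,1,1), (1,0,0). Reading each as a conjunction of literals (¬P·¬Q·R, ¬P·Q·R, P·¬Q·¬R) and taking the OR gives the canonical DNF.

φ(P, Q, R) = (((¬P ∧ ¬Q) ∧ R) ∨ ((¬P ∧ Q) ∧ R)) ∨ ((P ∧ ¬Q) ∧ ¬R)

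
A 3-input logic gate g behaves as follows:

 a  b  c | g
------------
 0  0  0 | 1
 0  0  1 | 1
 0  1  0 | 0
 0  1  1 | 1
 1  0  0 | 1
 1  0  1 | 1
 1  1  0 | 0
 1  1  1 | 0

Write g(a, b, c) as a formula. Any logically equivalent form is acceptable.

g(a, b, c) = ¬((((¬a ∧ b) ∧ ¬c) ∨ ((a ∧ b) ∧ ¬c)) ∨ ((a ∧ b) ∧ c))

There are just 3 zero rows: (0,1,0), (1,1,0), (1,1,1). Their minterms are ¬a·b·¬c, a·b·¬c, a·b·c; the OR of those covers precisely the 0-outputs, and negating it yields g.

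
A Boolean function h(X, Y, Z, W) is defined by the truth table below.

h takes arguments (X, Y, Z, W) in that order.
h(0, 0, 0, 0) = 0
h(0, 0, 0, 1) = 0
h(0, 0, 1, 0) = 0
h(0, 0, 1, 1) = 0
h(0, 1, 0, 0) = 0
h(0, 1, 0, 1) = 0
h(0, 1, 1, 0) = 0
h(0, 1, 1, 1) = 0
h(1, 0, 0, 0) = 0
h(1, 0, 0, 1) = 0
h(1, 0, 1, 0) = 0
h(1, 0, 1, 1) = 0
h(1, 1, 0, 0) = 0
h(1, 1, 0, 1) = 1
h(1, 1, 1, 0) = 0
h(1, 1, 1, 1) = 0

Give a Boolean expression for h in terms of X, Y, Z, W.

h is 1 on exactly one input, (1,1,0,1), whose minterm is X·Y·¬Z·W. So h is just that conjunction.

h(X, Y, Z, W) = ((X · Y) · Z') · W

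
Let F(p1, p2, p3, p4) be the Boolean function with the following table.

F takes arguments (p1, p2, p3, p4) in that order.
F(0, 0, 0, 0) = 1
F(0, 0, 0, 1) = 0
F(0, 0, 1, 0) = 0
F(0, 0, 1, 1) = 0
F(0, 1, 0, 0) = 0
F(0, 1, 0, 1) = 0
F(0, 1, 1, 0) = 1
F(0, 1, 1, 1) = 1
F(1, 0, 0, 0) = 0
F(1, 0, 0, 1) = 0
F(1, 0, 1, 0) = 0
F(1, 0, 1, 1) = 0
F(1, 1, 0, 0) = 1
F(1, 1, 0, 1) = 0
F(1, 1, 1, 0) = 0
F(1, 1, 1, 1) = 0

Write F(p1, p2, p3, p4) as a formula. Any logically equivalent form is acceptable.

Collect the rows where F=1 — (0,0,0,0), (0,1,1,0), (0,1,1,1), (1,1,0,0) — and write one minterm per row: ¬p1·¬p2·¬p3·¬p4, ¬p1·p2·p3·¬p4, ¬p1·p2·p3·p4, p1·p2·¬p3·¬p4. Their union (logical OR) reproduces the table exactly.

F(p1, p2, p3, p4) = (((((NOT p1 AND NOT p2) AND NOT p3) AND NOT p4) OR (((NOT p1 AND p2) AND p3) AND NOT p4)) OR (((NOT p1 AND p2) AND p3) AND p4)) OR (((p1 AND p2) AND NOT p3) AND NOT p4)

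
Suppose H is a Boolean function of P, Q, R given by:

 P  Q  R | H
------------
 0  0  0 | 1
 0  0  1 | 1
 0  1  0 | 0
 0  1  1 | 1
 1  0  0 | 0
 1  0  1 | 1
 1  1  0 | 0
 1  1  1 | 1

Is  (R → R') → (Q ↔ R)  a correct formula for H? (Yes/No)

Check the formula against H row by row:
  P=0, Q=0, R=0: formula gives 1, H = 1 ✓
  P=0, Q=0, R=1: formula gives 1, H = 1 ✓
  P=0, Q=1, R=0: formula gives 0, H = 0 ✓
  P=0, Q=1, R=1: formula gives 1, H = 1 ✓
  P=1, Q=0, R=0: formula gives 1, but H = 0 ✗
Since they disagree at (1,0,0), the expression is not a correct formula for H.

No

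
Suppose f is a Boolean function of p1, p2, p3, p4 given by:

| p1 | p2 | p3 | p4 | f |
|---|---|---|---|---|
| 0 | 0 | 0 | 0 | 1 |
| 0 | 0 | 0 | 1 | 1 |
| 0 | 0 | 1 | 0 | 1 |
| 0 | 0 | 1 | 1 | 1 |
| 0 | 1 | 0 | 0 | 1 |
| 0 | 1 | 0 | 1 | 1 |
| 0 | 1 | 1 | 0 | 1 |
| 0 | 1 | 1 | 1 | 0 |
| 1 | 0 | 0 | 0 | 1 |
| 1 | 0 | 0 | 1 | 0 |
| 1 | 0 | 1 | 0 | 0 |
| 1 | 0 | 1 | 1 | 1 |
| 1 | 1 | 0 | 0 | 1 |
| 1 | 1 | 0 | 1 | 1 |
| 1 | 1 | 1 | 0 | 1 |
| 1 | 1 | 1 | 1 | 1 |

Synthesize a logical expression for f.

There are just 3 zero rows: (0,1,1,1), (1,0,0,1), (1,0,1,0). Their minterms are ¬p1·p2·p3·p4, p1·¬p2·¬p3·p4, p1·¬p2·p3·¬p4; the OR of those covers precisely the 0-outputs, and negating it yields f.

f(p1, p2, p3, p4) = ~(((((~p1 & p2) & p3) & p4) | (((p1 & ~p2) & ~p3) & p4)) | (((p1 & ~p2) & p3) & ~p4))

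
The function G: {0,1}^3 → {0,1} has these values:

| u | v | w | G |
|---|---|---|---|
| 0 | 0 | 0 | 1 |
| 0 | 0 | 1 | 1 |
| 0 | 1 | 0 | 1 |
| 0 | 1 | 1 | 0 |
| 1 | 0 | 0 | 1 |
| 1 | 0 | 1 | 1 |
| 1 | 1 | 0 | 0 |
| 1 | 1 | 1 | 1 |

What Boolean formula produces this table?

G(u, v, w) = ¬(((¬u ∧ v) ∧ w) ∨ ((u ∧ v) ∧ ¬w))

G is 0 on only 2 rows — (0,1,1), (1,1,0). Writing each as a minterm (¬u·v·w, u·v·¬w) and OR-ing them characterizes exactly where G=0, so G is the negation of that disjunction.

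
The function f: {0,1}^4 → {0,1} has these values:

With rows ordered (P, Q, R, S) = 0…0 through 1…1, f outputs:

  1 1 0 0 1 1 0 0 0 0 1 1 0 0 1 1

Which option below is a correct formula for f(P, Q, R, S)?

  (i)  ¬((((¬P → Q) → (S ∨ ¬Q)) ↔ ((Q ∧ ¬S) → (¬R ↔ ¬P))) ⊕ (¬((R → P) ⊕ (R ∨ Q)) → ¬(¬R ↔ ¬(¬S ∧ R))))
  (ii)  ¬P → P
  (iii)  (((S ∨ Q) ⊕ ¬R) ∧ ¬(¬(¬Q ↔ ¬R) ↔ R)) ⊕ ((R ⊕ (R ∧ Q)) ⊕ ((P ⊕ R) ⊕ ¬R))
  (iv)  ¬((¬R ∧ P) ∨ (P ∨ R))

iii

(i): at (0,0,1,0) it gives 1, but f = 0 — eliminated.
(ii): at (0,0,0,0) it gives 0, but f = 1 — eliminated.
(iv): at (1,0,1,0) it gives 0, but f = 1 — eliminated.
(iii) is the remaining candidate, and it agrees with f on all 16 inputs.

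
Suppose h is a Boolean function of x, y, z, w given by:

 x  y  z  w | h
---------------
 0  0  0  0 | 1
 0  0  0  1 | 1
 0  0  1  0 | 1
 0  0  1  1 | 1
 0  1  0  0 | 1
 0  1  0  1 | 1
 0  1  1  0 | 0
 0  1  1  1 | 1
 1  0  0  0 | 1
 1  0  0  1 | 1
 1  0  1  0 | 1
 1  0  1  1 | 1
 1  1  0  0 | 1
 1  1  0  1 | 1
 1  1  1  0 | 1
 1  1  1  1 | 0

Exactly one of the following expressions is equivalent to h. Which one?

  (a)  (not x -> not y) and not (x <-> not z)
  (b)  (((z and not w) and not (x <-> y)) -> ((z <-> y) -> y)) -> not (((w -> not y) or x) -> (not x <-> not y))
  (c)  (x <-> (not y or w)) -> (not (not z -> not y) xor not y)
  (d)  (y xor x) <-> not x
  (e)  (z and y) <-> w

(a) fails at (0,0,1,0): the formula yields 0, h is 1.
(b) fails at (0,0,0,0): the formula yields 0, h is 1.
(d) fails at (0,0,0,0): the formula yields 0, h is 1.
(e) fails at (0,0,0,1): the formula yields 0, h is 1.
(c) is the remaining candidate, and it agrees with h on all 16 inputs.

c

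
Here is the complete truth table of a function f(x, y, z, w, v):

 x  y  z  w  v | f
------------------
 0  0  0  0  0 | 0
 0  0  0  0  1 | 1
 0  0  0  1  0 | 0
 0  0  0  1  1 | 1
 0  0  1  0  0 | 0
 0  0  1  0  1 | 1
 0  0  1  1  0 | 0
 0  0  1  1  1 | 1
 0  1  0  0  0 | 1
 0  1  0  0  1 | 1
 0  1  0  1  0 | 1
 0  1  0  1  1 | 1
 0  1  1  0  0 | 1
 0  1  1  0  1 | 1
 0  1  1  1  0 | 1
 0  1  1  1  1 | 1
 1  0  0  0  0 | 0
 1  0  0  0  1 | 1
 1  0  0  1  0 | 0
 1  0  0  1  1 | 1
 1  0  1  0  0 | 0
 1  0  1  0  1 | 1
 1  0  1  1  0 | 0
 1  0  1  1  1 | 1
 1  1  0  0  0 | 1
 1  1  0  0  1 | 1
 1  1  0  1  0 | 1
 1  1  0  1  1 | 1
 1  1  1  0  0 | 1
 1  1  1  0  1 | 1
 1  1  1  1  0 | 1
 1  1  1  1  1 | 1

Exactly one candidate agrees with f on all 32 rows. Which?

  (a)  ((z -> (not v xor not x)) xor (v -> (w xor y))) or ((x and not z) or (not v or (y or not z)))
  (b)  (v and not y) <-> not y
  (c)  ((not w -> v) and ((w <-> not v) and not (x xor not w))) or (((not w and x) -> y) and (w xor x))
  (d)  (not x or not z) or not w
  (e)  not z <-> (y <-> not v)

(a): at (0,0,0,0,0) it gives 1, but f = 0 — eliminated.
(c): at (0,0,0,0,1) it gives 0, but f = 1 — eliminated.
(d): at (0,0,0,0,0) it gives 1, but f = 0 — eliminated.
(e): at (0,0,1,0,0) it gives 1, but f = 0 — eliminated.
Only (b) survives; checking it on all 32 rows confirms it matches f.

b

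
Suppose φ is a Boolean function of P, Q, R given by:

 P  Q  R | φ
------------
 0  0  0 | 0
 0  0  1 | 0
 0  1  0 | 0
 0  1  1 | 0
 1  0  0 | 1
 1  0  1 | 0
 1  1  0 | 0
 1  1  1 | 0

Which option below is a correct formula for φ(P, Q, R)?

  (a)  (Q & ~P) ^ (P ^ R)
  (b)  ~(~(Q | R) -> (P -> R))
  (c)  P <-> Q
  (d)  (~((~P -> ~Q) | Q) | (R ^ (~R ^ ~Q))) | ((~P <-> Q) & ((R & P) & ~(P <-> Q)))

(a) fails at (0,0,1): the formula yields 1, φ is 0.
(c) fails at (0,0,0): the formula yields 1, φ is 0.
(d) fails at (0,1,0): the formula yields 1, φ is 0.
Only (b) survives; checking it on all 8 rows confirms it matches φ.

b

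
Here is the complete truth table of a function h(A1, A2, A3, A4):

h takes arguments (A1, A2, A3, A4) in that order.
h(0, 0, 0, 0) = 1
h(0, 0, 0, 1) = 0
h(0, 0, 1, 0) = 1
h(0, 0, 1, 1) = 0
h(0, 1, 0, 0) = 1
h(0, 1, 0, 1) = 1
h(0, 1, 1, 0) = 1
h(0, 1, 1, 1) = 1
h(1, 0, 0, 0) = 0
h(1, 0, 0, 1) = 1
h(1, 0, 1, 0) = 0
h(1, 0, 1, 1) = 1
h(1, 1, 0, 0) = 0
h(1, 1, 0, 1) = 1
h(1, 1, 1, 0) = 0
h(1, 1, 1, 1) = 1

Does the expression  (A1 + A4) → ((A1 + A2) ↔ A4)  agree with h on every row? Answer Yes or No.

Evaluate (A1 + A4) → ((A1 + A2) ↔ A4) on each row and compare to h:
  A1=0, A2=0, A3=0, A4=0: formula gives 1, h = 1 ✓
  A1=0, A2=0, A3=0, A4=1: formula gives 0, h = 0 ✓
  A1=0, A2=0, A3=1, A4=0: formula gives 1, h = 1 ✓
  A1=0, A2=0, A3=1, A4=1: formula gives 0, h = 0 ✓
  …and likewise for the remaining 12 rows.
Every row agrees, so the formula is equivalent.

Yes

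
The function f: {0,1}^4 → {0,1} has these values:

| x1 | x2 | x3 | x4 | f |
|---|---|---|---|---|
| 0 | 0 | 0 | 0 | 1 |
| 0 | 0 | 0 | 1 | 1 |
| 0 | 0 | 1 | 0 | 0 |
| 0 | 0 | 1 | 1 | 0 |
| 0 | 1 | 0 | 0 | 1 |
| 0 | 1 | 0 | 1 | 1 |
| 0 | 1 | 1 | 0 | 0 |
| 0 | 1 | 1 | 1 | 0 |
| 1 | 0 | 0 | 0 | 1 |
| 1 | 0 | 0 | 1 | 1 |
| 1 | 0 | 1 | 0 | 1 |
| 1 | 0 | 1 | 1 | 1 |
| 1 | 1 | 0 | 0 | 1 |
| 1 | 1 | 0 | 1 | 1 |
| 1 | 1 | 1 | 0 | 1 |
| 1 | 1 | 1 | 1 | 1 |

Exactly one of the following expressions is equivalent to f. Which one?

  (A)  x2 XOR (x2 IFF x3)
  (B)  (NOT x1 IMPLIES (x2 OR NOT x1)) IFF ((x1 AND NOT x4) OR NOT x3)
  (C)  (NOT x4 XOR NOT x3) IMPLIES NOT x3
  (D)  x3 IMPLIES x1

(A) fails at (1,0,1,0): the formula yields 0, f is 1.
(B) fails at (1,0,1,1): the formula yields 0, f is 1.
(C) fails at (0,0,1,1): the formula yields 1, f is 0.
That leaves (D). Evaluating it on every row reproduces the table of f exactly.

D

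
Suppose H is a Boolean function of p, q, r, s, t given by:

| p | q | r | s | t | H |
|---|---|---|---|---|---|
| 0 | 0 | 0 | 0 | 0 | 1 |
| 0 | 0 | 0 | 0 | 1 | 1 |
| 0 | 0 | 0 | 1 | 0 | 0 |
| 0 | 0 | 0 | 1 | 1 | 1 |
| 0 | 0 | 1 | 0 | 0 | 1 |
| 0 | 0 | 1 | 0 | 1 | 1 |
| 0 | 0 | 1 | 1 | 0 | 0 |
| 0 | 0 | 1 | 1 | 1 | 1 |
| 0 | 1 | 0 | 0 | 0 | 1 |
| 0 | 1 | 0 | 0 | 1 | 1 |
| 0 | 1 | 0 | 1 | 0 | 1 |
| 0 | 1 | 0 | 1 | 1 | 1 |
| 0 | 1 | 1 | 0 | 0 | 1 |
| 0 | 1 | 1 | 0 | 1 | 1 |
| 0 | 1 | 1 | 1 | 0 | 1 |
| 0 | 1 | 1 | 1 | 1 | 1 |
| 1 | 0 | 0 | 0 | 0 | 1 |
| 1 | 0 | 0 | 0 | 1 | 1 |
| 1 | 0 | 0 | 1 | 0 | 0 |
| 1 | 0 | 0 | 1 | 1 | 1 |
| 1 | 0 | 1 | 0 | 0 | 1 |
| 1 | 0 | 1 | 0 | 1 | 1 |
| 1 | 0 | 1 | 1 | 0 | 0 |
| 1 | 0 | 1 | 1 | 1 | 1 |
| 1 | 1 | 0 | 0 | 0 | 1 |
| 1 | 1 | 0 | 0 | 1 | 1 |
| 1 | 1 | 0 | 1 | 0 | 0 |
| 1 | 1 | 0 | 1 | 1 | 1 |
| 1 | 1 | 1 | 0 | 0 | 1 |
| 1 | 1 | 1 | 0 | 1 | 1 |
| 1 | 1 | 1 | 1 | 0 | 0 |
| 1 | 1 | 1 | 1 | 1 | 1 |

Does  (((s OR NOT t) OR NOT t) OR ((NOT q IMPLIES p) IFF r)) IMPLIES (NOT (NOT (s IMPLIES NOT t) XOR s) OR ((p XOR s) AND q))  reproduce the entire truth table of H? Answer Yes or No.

Yes

Test each input against both H and the formula:
  p=0, q=0, r=0, s=0, t=0: formula gives 1, H = 1 ✓
  p=0, q=0, r=0, s=0, t=1: formula gives 1, H = 1 ✓
  p=0, q=0, r=0, s=1, t=0: formula gives 0, H = 0 ✓
  p=0, q=0, r=0, s=1, t=1: formula gives 1, H = 1 ✓
  …and likewise for the remaining 28 rows.
All 32 rows match — the expression computes H exactly.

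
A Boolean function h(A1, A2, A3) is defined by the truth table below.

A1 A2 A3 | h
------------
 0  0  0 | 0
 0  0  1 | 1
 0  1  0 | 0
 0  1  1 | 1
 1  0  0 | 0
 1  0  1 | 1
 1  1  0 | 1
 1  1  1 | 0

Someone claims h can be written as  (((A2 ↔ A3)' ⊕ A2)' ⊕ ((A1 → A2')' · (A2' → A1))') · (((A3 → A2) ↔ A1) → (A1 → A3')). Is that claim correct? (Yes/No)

Evaluate (((A2 ↔ A3)' ⊕ A2)' ⊕ ((A1 → A2')' · (A2' → A1))') · (((A3 → A2) ↔ A1) → (A1 → A3')) on each row and compare to h:
  A1=0, A2=0, A3=0: formula gives 0, h = 0 ✓
  A1=0, A2=0, A3=1: formula gives 1, h = 1 ✓
  A1=0, A2=1, A3=0: formula gives 0, h = 0 ✓
  A1=0, A2=1, A3=1: formula gives 1, h = 1 ✓
  A1=1, A2=0, A3=0: formula gives 0, h = 0 ✓
  …and likewise for the remaining 3 rows.
Every row agrees, so the formula is equivalent.

Yes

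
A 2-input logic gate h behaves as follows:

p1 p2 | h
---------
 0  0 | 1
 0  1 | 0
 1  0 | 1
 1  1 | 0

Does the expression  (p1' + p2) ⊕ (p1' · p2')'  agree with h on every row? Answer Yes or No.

Yes

Evaluate (p1' + p2) ⊕ (p1' · p2')' on each row and compare to h:
  p1=0, p2=0: formula gives 1, h = 1 ✓
  p1=0, p2=1: formula gives 0, h = 0 ✓
  p1=1, p2=0: formula gives 1, h = 1 ✓
  p1=1, p2=1: formula gives 0, h = 0 ✓
Every row agrees, so the formula is equivalent.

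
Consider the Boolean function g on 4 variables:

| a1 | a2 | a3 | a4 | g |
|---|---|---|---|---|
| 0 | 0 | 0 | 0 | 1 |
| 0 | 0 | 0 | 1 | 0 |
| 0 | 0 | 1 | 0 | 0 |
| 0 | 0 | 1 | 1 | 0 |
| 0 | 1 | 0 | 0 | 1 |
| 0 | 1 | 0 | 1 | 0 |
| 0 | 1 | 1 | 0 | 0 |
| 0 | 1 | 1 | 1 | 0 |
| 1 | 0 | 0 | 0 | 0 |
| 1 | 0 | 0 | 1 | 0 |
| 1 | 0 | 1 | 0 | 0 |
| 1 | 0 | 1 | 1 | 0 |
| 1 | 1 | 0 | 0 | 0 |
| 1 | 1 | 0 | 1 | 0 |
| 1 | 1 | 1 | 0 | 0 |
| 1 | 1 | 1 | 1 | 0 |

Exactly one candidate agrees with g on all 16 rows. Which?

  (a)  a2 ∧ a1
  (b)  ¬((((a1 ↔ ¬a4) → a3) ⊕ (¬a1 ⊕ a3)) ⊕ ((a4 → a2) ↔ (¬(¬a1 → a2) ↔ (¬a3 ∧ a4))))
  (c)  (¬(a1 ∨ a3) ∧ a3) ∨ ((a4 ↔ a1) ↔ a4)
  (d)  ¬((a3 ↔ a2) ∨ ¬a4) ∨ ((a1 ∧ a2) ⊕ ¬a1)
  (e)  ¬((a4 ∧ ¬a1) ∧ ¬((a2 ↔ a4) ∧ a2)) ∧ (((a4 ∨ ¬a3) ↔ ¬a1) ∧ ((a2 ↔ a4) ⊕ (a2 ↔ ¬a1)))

e

(a) disagrees with g on (0,0,0,0) (formula → 0, table → 1); rule it out.
(b) disagrees with g on (0,0,1,1) (formula → 1, table → 0); rule it out.
(c) disagrees with g on (0,0,0,0) (formula → 0, table → 1); rule it out.
(d) disagrees with g on (0,0,0,1) (formula → 1, table → 0); rule it out.
That leaves (e). Evaluating it on every row reproduces the table of g exactly.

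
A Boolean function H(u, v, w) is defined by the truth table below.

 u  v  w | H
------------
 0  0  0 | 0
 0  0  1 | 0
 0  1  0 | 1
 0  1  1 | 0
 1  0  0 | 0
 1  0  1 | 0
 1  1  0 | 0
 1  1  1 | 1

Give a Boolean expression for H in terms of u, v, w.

H(u, v, w) = ((u' · v) · w') + ((u · v) · w)

Collect the rows where H=1 — (0,1,0), (1,1,1) — and write one minterm per row: ¬u·v·¬w, u·v·w. Their union (logical OR) reproduces the table exactly.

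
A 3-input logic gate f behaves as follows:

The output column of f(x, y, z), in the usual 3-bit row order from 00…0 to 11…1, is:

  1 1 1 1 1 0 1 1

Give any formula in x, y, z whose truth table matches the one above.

f(x, y, z) = ((x · y') · z)'

Only row (1,0,1) gives 0. So f is 1 everywhere except there — the complement of the minterm x·¬y·z.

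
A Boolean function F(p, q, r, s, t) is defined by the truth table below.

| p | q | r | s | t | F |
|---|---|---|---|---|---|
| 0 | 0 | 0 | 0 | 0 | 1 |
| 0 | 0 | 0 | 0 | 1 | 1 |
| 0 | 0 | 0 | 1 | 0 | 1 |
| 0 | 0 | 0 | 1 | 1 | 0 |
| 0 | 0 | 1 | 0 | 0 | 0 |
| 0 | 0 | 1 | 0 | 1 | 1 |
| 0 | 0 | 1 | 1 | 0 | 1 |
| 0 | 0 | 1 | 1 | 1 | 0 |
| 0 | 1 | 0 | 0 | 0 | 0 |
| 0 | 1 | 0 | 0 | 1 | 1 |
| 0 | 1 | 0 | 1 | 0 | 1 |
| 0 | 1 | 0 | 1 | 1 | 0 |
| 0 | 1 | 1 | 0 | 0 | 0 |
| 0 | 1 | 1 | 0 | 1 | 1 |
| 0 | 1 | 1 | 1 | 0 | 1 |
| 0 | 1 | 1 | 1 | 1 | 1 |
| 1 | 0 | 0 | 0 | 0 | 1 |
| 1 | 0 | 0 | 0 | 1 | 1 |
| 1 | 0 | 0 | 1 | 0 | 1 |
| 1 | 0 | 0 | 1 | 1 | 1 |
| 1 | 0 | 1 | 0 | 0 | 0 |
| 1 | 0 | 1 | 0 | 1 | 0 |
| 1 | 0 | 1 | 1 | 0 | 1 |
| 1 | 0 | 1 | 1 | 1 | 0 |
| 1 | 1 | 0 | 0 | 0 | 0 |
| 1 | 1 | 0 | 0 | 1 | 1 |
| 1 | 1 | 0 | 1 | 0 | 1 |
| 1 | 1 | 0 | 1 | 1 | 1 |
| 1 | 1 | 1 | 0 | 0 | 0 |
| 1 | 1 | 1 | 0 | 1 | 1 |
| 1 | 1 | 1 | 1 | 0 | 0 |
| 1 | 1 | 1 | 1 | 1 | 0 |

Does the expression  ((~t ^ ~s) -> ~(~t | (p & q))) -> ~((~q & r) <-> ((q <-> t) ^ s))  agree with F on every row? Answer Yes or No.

No

Check the formula against F row by row:
  p=0, q=0, r=0, s=0, t=0: formula gives 1, F = 1 ✓
  p=0, q=0, r=0, s=0, t=1: formula gives 0, but F = 1 ✗
A single disagreement suffices: at (0,0,0,0,1) they differ, so the formula does not compute F.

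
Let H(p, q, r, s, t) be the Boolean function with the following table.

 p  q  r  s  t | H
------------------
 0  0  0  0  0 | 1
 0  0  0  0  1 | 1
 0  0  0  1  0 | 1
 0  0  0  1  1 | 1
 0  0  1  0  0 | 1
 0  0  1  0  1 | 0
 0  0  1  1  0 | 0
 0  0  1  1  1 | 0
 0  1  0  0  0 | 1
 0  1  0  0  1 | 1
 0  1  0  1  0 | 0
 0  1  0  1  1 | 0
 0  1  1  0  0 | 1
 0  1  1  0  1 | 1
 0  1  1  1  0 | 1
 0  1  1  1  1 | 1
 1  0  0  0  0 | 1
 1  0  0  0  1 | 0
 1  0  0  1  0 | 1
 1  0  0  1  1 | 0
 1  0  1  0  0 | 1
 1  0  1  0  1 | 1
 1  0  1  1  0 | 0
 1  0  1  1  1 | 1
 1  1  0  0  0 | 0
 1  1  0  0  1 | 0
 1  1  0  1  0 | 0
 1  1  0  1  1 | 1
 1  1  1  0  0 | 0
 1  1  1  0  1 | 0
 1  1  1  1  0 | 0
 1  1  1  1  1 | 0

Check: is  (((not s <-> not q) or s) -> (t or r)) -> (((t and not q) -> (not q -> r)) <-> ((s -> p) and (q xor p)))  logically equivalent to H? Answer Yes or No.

No

Test each input against both H and the formula:
  p=0, q=0, r=0, s=0, t=0: formula gives 1, H = 1 ✓
  p=0, q=0, r=0, s=0, t=1: formula gives 1, H = 1 ✓
  p=0, q=0, r=0, s=1, t=0: formula gives 1, H = 1 ✓
  p=0, q=0, r=0, s=1, t=1: formula gives 1, H = 1 ✓
  p=0, q=0, r=1, s=0, t=0: formula gives 0, but H = 1 ✗
Row (0,0,1,0,0) is a counterexample, so the formula is not equivalent to H.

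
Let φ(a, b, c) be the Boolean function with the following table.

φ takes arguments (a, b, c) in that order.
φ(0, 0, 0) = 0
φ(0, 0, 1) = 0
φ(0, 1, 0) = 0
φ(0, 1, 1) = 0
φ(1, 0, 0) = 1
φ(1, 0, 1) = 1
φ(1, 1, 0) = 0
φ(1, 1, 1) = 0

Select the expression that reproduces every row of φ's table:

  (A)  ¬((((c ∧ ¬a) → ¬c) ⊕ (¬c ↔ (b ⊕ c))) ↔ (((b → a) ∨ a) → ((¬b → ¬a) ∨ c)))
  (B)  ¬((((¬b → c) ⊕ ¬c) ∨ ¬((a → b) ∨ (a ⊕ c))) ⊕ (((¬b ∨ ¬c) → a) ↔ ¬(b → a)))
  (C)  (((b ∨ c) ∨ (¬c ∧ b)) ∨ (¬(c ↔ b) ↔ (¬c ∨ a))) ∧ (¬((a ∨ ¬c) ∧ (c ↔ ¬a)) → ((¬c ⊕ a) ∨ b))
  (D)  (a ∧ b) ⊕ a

D

(A) disagrees with φ on (0,0,1) (formula → 1, table → 0); rule it out.
(B) disagrees with φ on (0,0,0) (formula → 1, table → 0); rule it out.
(C) disagrees with φ on (0,1,0) (formula → 1, table → 0); rule it out.
Only (D) survives; checking it on all 8 rows confirms it matches φ.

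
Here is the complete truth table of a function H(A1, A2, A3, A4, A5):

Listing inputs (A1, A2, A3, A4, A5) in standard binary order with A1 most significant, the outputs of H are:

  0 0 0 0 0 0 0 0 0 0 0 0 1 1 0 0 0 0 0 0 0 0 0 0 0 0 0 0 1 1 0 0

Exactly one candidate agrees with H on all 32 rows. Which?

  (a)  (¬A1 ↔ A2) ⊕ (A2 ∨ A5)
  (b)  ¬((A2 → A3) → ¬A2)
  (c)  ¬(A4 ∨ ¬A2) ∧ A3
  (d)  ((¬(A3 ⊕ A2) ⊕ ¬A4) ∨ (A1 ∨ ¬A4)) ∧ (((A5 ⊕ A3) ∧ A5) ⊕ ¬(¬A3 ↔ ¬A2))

(a) disagrees with H on (0,0,0,0,1) (formula → 1, table → 0); rule it out.
(b) disagrees with H on (0,1,1,1,0) (formula → 1, table → 0); rule it out.
(d) disagrees with H on (0,0,0,0,1) (formula → 1, table → 0); rule it out.
(c) is the remaining candidate, and it agrees with H on all 32 inputs.

c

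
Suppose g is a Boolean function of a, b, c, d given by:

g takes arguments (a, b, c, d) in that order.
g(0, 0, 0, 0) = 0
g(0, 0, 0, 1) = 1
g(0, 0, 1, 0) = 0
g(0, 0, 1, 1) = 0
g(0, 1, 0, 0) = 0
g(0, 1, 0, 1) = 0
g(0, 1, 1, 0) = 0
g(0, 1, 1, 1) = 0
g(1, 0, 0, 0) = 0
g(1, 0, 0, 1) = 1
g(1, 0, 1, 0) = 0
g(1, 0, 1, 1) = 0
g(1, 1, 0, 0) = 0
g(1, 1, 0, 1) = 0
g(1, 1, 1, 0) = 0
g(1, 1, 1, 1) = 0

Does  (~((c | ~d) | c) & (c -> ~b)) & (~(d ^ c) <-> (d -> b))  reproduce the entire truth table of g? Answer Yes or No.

Test each input against both g and the formula:
  a=0, b=0, c=0, d=0: formula gives 0, g = 0 ✓
  a=0, b=0, c=0, d=1: formula gives 1, g = 1 ✓
  a=0, b=0, c=1, d=0: formula gives 0, g = 0 ✓
  a=0, b=0, c=1, d=1: formula gives 0, g = 0 ✓
  … (the remaining 12 rows also agree.)
All 16 rows match — the expression computes g exactly.

Yes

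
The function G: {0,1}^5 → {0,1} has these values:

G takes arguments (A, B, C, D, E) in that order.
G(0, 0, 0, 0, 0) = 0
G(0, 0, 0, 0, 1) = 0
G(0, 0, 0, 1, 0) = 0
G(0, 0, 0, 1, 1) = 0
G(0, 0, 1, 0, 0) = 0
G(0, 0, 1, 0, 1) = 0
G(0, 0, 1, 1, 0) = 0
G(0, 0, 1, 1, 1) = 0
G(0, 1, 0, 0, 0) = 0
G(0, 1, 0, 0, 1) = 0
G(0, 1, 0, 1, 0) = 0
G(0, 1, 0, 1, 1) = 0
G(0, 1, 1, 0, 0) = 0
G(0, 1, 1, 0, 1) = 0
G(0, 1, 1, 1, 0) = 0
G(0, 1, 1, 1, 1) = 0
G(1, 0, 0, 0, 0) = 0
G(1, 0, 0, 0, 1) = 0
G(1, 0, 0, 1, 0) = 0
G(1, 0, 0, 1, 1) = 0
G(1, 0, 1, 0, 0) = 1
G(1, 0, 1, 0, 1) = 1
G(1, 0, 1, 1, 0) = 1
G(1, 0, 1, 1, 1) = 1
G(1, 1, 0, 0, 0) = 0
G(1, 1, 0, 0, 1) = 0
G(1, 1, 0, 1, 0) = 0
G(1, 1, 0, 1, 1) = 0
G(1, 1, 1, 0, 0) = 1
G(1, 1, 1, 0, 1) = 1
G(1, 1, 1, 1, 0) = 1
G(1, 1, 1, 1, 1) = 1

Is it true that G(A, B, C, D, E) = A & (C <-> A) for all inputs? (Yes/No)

Yes

Evaluate A & (C <-> A) on each row and compare to G:
  A=0, B=0, C=0, D=0, E=0: formula gives 0, G = 0 ✓
  A=0, B=0, C=0, D=0, E=1: formula gives 0, G = 0 ✓
  A=0, B=0, C=0, D=1, E=0: formula gives 0, G = 0 ✓
  A=0, B=0, C=0, D=1, E=1: formula gives 0, G = 0 ✓
  …and likewise for the remaining 28 rows.
Every row agrees, so the formula is equivalent.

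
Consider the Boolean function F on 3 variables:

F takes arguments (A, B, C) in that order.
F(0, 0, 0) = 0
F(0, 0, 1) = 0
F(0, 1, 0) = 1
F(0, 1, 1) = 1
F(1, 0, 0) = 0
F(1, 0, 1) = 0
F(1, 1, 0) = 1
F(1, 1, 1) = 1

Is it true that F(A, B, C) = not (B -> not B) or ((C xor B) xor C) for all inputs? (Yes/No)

Yes

Evaluate not (B -> not B) or ((C xor B) xor C) on each row and compare to F:
  A=0, B=0, C=0: formula gives 0, F = 0 ✓
  A=0, B=0, C=1: formula gives 0, F = 0 ✓
  A=0, B=1, C=0: formula gives 1, F = 1 ✓
  A=0, B=1, C=1: formula gives 1, F = 1 ✓
  A=1, B=0, C=0: formula gives 0, F = 0 ✓
  … (the remaining 3 rows also agree.)
No disagreement on any input; they are logically equivalent.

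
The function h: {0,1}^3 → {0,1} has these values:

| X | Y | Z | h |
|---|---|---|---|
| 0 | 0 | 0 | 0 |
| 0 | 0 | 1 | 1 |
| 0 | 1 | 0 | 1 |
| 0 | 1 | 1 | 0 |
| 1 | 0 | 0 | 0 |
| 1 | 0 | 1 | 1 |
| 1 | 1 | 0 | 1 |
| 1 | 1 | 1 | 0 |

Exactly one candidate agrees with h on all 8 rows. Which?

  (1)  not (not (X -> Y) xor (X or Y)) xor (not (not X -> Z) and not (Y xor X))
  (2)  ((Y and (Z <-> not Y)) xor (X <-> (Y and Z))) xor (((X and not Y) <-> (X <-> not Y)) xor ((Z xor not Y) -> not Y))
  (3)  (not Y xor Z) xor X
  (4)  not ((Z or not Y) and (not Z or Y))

4

(1) disagrees with h on (0,1,0) (formula → 0, table → 1); rule it out.
(2) disagrees with h on (0,0,0) (formula → 1, table → 0); rule it out.
(3) disagrees with h on (0,0,0) (formula → 1, table → 0); rule it out.
Only (4) survives; checking it on all 8 rows confirms it matches h.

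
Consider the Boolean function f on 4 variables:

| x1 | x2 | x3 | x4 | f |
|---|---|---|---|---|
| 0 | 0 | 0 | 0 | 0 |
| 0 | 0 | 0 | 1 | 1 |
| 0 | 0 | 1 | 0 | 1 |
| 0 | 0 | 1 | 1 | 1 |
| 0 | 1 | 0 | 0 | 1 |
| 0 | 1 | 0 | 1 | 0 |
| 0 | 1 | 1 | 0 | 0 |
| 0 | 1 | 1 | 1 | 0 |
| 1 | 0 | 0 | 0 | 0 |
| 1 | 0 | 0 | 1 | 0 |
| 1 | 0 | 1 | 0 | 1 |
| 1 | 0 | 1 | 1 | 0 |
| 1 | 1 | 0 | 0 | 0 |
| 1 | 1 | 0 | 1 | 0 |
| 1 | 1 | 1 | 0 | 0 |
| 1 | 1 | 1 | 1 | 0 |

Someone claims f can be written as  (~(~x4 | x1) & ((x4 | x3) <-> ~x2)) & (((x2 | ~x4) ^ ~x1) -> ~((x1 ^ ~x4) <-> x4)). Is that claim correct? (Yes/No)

Evaluate (~(~x4 | x1) & ((x4 | x3) <-> ~x2)) & (((x2 | ~x4) ^ ~x1) -> ~((x1 ^ ~x4) <-> x4)) on each row and compare to f:
  x1=0, x2=0, x3=0, x4=0: formula gives 0, f = 0 ✓
  x1=0, x2=0, x3=0, x4=1: formula gives 1, f = 1 ✓
  x1=0, x2=0, x3=1, x4=0: formula gives 0, but f = 1 ✗
A single disagreement suffices: at (0,0,1,0) they differ, so the formula does not compute f.

No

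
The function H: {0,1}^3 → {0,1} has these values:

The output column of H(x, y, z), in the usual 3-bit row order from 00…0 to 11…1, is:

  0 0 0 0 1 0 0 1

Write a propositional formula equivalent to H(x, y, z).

The 1-rows are (1,0,0), (1,1,1). Each contributes one minterm — x·¬y·¬z; x·y·z — and their disjunction is a sum-of-products form of H.

H(x, y, z) = ((x and not y) and not z) or ((x and y) and z)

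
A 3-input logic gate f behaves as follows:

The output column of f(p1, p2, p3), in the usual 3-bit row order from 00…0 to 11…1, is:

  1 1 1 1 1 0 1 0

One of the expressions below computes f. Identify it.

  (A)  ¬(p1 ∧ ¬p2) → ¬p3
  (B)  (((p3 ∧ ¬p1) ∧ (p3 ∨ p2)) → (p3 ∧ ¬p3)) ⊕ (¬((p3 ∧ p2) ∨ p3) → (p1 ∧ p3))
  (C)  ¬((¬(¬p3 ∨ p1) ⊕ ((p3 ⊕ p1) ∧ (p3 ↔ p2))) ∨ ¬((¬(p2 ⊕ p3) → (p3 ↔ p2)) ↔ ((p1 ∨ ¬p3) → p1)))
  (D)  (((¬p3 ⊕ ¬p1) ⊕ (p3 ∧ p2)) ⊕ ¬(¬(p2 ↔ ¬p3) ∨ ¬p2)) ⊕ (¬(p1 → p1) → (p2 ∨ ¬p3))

(A) fails at (0,0,1): the formula yields 0, f is 1.
(C) fails at (0,0,0): the formula yields 0, f is 1.
(D) fails at (0,0,1): the formula yields 0, f is 1.
(B) is the remaining candidate, and it agrees with f on all 8 inputs.

B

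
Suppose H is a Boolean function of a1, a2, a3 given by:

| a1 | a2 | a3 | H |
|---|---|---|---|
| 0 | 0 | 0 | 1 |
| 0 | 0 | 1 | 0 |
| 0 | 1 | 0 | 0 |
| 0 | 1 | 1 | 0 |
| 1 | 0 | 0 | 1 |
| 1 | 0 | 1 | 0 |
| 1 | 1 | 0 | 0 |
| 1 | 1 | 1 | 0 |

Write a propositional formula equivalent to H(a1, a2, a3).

H(a1, a2, a3) = ((a1' · a2') · a3') + ((a1 · a2') · a3')

Collect the rows where H=1 — (0,0,0), (1,0,0) — and write one minterm per row: ¬a1·¬a2·¬a3, a1·¬a2·¬a3. Their union (logical OR) reproduces the table exactly.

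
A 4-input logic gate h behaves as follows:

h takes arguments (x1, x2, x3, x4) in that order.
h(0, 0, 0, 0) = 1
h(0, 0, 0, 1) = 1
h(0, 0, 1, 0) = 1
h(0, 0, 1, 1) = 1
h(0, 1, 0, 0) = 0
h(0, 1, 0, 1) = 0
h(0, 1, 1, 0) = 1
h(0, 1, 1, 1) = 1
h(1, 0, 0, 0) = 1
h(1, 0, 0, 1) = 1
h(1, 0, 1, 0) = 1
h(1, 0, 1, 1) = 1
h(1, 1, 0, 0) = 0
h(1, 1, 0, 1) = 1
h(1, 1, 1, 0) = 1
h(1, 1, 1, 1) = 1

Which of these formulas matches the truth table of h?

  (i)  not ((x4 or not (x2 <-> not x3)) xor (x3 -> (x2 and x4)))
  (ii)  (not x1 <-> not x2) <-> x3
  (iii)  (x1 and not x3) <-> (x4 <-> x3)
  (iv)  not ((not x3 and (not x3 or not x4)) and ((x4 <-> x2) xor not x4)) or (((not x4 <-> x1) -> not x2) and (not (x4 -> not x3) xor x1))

iv

(i) fails at (0,0,1,1): the formula yields 0, h is 1.
(ii) fails at (0,0,0,0): the formula yields 0, h is 1.
(iii) fails at (0,0,0,0): the formula yields 0, h is 1.
That leaves (iv). Evaluating it on every row reproduces the table of h exactly.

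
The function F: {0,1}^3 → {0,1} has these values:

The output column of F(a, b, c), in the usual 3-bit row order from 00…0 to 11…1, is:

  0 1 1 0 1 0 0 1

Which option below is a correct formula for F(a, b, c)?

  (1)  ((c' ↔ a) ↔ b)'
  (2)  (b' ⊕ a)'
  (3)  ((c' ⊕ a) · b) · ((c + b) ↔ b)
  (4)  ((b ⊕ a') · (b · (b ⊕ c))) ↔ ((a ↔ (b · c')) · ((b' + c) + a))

1

(2) disagrees with F on (0,0,1) (formula → 0, table → 1); rule it out.
(3) disagrees with F on (0,0,1) (formula → 0, table → 1); rule it out.
(4) disagrees with F on (0,0,1) (formula → 0, table → 1); rule it out.
Only (1) survives; checking it on all 8 rows confirms it matches F.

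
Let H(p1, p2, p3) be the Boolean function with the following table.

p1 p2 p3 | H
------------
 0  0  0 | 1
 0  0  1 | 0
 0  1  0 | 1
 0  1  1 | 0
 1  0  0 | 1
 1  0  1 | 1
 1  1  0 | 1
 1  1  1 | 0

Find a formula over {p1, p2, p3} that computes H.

H(p1, p2, p3) = ¬((((¬p1 ∧ ¬p2) ∧ p3) ∨ ((¬p1 ∧ p2) ∧ p3)) ∨ ((p1 ∧ p2) ∧ p3))

The 0-rows are (0,0,1), (0,1,1), (1,1,1). Take each as a conjunction (¬p1·¬p2·p3, ¬p1·p2·p3, p1·p2·p3), form their disjunction, and complement — that gives a formula that is 1 everywhere H is.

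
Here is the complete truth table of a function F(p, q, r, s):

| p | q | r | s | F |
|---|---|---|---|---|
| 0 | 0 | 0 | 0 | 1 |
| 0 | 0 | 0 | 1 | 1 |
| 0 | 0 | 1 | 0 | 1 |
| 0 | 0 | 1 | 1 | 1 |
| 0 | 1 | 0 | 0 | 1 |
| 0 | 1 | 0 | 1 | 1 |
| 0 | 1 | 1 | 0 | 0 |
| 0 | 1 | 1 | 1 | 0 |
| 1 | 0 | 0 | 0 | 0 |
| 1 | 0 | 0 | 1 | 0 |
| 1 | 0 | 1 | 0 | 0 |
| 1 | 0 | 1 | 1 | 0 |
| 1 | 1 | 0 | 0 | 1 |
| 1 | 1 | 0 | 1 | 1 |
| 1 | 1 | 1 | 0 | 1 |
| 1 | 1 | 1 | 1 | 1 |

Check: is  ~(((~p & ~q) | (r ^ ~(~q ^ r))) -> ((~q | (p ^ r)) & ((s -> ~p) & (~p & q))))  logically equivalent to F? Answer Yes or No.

Check the formula against F row by row:
  p=0, q=0, r=0, s=0: formula gives 1, F = 1 ✓
  p=0, q=0, r=0, s=1: formula gives 1, F = 1 ✓
  p=0, q=0, r=1, s=0: formula gives 1, F = 1 ✓
  p=0, q=0, r=1, s=1: formula gives 1, F = 1 ✓
  … (the remaining 12 rows also agree.)
No disagreement on any input; they are logically equivalent.

Yes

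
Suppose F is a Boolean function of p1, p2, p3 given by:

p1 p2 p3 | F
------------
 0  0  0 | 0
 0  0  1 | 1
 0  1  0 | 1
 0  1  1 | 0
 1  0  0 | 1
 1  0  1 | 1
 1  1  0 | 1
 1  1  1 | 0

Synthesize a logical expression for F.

F(p1, p2, p3) = ((((p1' · p2') · p3') + ((p1' · p2) · p3)) + ((p1 · p2) · p3))'

There are just 3 zero rows: (0,0,0), (0,1,1), (1,1,1). Their minterms are ¬p1·¬p2·¬p3, ¬p1·p2·p3, p1·p2·p3; the OR of those covers precisely the 0-outputs, and negating it yields F.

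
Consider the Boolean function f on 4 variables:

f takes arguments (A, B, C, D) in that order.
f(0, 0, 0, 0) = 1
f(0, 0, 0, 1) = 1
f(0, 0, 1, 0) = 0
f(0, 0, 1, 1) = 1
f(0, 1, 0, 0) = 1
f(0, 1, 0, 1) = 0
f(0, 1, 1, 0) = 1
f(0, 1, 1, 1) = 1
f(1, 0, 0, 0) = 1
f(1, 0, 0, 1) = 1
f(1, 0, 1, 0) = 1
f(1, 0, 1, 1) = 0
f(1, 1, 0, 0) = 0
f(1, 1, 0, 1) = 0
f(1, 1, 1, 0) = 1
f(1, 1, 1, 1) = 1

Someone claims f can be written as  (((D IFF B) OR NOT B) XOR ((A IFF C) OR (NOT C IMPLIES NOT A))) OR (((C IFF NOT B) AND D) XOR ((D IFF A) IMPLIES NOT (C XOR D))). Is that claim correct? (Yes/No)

Check the formula against f row by row:
  A=0, B=0, C=0, D=0: formula gives 1, f = 1 ✓
  A=0, B=0, C=0, D=1: formula gives 1, f = 1 ✓
  A=0, B=0, C=1, D=0: formula gives 0, f = 0 ✓
  A=0, B=0, C=1, D=1: formula gives 0, but f = 1 ✗
Row (0,0,1,1) is a counterexample, so the formula is not equivalent to f.

No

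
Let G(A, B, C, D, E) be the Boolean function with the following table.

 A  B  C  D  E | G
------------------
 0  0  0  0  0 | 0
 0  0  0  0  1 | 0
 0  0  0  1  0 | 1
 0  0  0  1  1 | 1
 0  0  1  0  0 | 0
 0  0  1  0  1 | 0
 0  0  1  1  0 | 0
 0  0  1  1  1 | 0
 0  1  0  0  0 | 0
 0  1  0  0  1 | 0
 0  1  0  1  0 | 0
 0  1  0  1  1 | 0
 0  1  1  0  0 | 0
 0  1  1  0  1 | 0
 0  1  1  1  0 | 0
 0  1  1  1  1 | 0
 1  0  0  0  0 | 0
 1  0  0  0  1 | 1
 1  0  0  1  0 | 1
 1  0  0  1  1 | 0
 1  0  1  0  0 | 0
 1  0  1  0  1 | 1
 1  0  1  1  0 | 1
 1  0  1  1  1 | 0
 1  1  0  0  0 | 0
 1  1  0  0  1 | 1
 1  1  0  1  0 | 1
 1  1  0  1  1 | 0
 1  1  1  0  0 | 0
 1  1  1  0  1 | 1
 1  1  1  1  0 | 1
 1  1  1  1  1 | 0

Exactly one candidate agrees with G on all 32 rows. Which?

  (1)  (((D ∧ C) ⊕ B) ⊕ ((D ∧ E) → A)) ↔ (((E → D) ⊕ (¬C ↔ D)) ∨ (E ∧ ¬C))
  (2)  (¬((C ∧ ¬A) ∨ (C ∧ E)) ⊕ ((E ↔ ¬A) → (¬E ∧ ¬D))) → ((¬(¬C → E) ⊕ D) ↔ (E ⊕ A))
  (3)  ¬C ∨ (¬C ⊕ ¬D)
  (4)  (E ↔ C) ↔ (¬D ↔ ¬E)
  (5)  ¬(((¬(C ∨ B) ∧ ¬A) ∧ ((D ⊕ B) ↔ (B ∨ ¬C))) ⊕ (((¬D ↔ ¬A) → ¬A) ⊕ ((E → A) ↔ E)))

(1) disagrees with G on (0,0,0,0,0) (formula → 1, table → 0); rule it out.
(2) disagrees with G on (0,0,0,0,0) (formula → 1, table → 0); rule it out.
(3) disagrees with G on (0,0,0,0,0) (formula → 1, table → 0); rule it out.
(4) disagrees with G on (0,0,0,0,0) (formula → 1, table → 0); rule it out.
(5) is the remaining candidate, and it agrees with G on all 32 inputs.

5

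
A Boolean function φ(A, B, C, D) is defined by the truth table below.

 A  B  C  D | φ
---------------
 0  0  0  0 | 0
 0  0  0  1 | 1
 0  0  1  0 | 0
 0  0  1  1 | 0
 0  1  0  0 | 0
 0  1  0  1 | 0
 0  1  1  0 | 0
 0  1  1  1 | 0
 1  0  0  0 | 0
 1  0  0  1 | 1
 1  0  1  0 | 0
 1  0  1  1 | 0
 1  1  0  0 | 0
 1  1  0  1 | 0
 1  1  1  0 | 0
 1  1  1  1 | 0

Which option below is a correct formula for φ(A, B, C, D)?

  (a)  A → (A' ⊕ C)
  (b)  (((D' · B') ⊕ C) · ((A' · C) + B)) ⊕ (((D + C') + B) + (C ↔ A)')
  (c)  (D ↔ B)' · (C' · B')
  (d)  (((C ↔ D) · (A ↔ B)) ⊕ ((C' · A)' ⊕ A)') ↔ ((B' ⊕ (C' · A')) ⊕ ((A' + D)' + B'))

c

(a): at (0,0,0,0) it gives 1, but φ = 0 — eliminated.
(b): at (0,0,0,0) it gives 1, but φ = 0 — eliminated.
(d): at (0,0,0,0) it gives 1, but φ = 0 — eliminated.
Only (c) survives; checking it on all 16 rows confirms it matches φ.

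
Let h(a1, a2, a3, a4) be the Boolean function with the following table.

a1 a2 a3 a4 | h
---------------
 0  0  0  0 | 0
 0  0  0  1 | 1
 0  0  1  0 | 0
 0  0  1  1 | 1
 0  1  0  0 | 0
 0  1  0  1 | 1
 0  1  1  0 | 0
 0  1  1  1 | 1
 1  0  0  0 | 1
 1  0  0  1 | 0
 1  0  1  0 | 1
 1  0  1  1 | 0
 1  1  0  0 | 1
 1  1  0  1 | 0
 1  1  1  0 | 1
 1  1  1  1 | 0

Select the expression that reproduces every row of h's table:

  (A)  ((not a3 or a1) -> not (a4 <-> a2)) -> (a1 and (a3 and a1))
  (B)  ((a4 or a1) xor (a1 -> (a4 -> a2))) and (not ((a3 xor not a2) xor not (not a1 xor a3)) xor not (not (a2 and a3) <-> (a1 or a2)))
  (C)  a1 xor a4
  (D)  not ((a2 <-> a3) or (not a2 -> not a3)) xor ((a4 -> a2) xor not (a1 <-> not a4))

(A) disagrees with h on (0,0,0,0) (formula → 1, table → 0); rule it out.
(B) disagrees with h on (0,0,0,0) (formula → 1, table → 0); rule it out.
(D) disagrees with h on (0,0,0,1) (formula → 0, table → 1); rule it out.
(C) is the remaining candidate, and it agrees with h on all 16 inputs.

C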